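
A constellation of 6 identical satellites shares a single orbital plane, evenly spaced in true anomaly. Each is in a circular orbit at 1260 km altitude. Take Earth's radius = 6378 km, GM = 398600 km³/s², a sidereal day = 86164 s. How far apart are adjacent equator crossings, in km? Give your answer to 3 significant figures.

Semi-major axis a = 6378 + 1260 = 7638 km. Period T = 2π√(a³/μ) = 2π√(7638³/398600) = 6643.3 s = 110.72 min.
Single-satellite node shift = (6643.3/86164) × 360° = 27.76°.
With 6 satellites evenly phased, successive equator crossings are 27.76/6 = 4.626° apart.
That is 4.626 × 111.3 = 515 km at the equator.

515 km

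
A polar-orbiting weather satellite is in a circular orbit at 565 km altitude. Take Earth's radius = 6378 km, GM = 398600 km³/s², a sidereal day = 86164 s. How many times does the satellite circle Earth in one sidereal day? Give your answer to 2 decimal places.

Semi-major axis a = 6378 + 565 = 6943 km. Period T = 2π√(a³/μ) = 2π√(6943³/398600) = 5757.5 s = 95.96 min.
Orbits per sidereal day = 86164 / 5757.5 = 14.966.

14.97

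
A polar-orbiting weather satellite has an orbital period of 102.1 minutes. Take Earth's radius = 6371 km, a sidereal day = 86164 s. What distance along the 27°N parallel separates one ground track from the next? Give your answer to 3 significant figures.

T = 102.1 min = 6126.0 s.
Node shift per orbit = (6126.0/86164) × 360° = 25.59°.
Equatorial spacing = 25.59 × 111.2 km/° = 2846 km.
At 27° latitude, spacing = 2846 × cos(27°) = 2536 km.

2540 km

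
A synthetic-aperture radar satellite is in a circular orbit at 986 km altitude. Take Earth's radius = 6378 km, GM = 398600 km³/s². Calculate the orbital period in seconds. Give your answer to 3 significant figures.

6290 seconds

Semi-major axis a = 6378 + 986 = 7364 km. Period T = 2π√(a³/μ) = 2π√(7364³/398600) = 6289.0 s = 104.82 min.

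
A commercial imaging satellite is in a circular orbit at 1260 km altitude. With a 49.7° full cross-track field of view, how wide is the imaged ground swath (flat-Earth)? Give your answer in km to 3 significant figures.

1170 km

Half-angle = 49.7°/2 = 24.85°.
Swath width ≈ 2h·tan(θ/2) = 2 × 1260 × tan(24.85°) = 1167.1 km.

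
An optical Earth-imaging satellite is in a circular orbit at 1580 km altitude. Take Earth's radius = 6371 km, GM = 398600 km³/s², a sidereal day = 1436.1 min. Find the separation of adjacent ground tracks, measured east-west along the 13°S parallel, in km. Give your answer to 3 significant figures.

3190 km

Semi-major axis a = 6371 + 1580 = 7951 km. Period T = 2π√(a³/μ) = 2π√(7951³/398600) = 7055.8 s = 117.60 min.
Node shift per orbit = (7055.8/86166) × 360° = 29.48°.
Equatorial spacing = 29.48 × 111.2 km/° = 3278 km.
At 13° latitude, spacing = 3278 × cos(13°) = 3194 km.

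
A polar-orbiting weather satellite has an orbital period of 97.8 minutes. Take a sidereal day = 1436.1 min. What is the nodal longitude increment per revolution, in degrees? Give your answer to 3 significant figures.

24.5°

T = 97.8 min = 5868.0 s.
During one orbit Earth rotates (5868.0 / 86166) × 360° = 24.52°.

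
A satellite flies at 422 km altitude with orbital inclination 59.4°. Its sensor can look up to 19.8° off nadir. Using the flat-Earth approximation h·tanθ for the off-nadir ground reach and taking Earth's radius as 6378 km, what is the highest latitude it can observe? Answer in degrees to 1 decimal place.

60.8°

For a prograde orbit the ground track reaches latitude ±i = ±59.4°.
Sensor half-swath on the ground ≈ 422·tan(19.8°) = 152 km = 1.36° of latitude.
Maximum observable latitude ≈ 59.4 + 1.36 = 60.8°.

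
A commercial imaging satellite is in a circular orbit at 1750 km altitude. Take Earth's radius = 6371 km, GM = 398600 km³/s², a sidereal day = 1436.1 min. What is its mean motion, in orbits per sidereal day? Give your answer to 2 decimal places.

Semi-major axis a = 6371 + 1750 = 8121 km. Period T = 2π√(a³/μ) = 2π√(8121³/398600) = 7283.3 s = 121.39 min.
Orbits per sidereal day = 86166 / 7283.3 = 11.831.

11.83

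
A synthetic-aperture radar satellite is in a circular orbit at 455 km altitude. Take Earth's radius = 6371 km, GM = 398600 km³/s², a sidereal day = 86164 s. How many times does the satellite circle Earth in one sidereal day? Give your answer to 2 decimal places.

Semi-major axis a = 6371 + 455 = 6826 km. Period T = 2π√(a³/μ) = 2π√(6826³/398600) = 5612.6 s = 93.54 min.
Orbits per sidereal day = 86164 / 5612.6 = 15.352.

15.35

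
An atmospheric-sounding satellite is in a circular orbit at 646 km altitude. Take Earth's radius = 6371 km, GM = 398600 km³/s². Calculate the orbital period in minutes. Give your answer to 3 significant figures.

Semi-major axis a = 6371 + 646 = 7017 km. Period T = 2π√(a³/μ) = 2π√(7017³/398600) = 5849.8 s = 97.50 min.

97.5 min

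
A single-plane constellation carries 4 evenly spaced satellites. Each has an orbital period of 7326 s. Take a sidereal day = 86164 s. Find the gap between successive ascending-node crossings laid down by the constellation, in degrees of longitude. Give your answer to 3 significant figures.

Single-satellite node shift = (7326.0/86164) × 360° = 30.61°.
With 4 satellites evenly phased, successive equator crossings are 30.61/4 = 7.652° apart.

7.65°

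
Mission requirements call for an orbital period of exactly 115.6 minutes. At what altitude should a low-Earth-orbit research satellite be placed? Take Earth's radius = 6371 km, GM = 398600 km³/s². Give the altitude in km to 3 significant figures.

T = 115.6 min = 6936.0 s.
From T = 2π√(a³/μ): a = (μ T²/4π²)^(1/3) = (398600 × 6936.0² / 4π²)^(1/3) = 7861 km.
Altitude h = a − R = 7861 − 6371 = 1490 km.

1490 km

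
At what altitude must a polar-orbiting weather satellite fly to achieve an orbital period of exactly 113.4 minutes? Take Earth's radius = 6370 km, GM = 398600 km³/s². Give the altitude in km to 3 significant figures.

1390 km

T = 113.4 min = 6804.0 s.
From T = 2π√(a³/μ): a = (μ T²/4π²)^(1/3) = (398600 × 6804.0² / 4π²)^(1/3) = 7761 km.
Altitude h = a − R = 7761 − 6370 = 1391 km.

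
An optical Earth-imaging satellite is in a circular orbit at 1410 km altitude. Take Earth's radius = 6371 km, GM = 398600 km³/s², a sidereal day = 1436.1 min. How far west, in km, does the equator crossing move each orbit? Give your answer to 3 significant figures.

3170 km

Semi-major axis a = 6371 + 1410 = 7781 km. Period T = 2π√(a³/μ) = 2π√(7781³/398600) = 6830.7 s = 113.84 min.
During one orbit Earth rotates (6830.7 / 86166) × 360° = 28.54°.
At the equator that is 28.54° × (2π·6371/360) km/° = 28.54 × 111.2 = 3173 km.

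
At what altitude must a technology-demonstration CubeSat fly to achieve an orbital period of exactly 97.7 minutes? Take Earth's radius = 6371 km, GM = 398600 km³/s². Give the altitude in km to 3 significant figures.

656 km

T = 97.7 min = 5862.0 s.
From T = 2π√(a³/μ): a = (μ T²/4π²)^(1/3) = (398600 × 5862.0² / 4π²)^(1/3) = 7027 km.
Altitude h = a − R = 7027 − 6371 = 656 km.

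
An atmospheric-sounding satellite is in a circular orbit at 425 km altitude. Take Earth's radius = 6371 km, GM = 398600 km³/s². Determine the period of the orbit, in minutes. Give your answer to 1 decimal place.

92.9 min

Semi-major axis a = 6371 + 425 = 6796 km. Period T = 2π√(a³/μ) = 2π√(6796³/398600) = 5575.6 s = 92.93 min.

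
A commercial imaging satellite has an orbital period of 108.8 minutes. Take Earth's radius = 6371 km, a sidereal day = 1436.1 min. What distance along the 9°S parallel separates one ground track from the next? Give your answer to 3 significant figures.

3000 km

T = 108.8 min = 6528.0 s.
Node shift per orbit = (6528.0/86166) × 360° = 27.27°.
Equatorial spacing = 27.27 × 111.2 km/° = 3033 km.
At 9° latitude, spacing = 3033 × cos(9°) = 2995 km.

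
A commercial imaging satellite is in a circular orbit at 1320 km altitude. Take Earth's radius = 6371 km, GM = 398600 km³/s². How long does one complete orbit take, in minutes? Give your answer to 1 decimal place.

111.9 min

Semi-major axis a = 6371 + 1320 = 7691 km. Period T = 2π√(a³/μ) = 2π√(7691³/398600) = 6712.5 s = 111.88 min.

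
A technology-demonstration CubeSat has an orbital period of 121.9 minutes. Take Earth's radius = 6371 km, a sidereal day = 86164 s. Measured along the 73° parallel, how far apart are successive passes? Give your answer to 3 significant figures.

T = 121.9 min = 7314.0 s.
Node shift per orbit = (7314.0/86164) × 360° = 30.56°.
Equatorial spacing = 30.56 × 111.2 km/° = 3398 km.
At 73° latitude, spacing = 3398 × cos(73°) = 993 km.

993 km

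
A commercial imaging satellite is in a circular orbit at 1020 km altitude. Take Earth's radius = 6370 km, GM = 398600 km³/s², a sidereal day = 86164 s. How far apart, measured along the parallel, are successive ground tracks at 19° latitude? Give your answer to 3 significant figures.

2780 km

Semi-major axis a = 6370 + 1020 = 7390 km. Period T = 2π√(a³/μ) = 2π√(7390³/398600) = 6322.3 s = 105.37 min.
Node shift per orbit = (6322.3/86164) × 360° = 26.42°.
Equatorial spacing = 26.42 × 111.2 km/° = 2937 km.
At 19° latitude, spacing = 2937 × cos(19°) = 2777 km.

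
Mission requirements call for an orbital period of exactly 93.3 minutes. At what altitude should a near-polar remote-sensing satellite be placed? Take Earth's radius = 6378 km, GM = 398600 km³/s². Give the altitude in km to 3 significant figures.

436 km

T = 93.3 min = 5598.0 s.
From T = 2π√(a³/μ): a = (μ T²/4π²)^(1/3) = (398600 × 5598.0² / 4π²)^(1/3) = 6814 km.
Altitude h = a − R = 6814 − 6378 = 436 km.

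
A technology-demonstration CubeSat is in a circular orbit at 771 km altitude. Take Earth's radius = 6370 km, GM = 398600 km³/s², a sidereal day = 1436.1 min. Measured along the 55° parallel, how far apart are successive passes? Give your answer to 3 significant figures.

1600 km

Semi-major axis a = 6370 + 771 = 7141 km. Period T = 2π√(a³/μ) = 2π√(7141³/398600) = 6005.5 s = 100.09 min.
Node shift per orbit = (6005.5/86166) × 360° = 25.09°.
Equatorial spacing = 25.09 × 111.2 km/° = 2790 km.
At 55° latitude, spacing = 2790 × cos(55°) = 1600 km.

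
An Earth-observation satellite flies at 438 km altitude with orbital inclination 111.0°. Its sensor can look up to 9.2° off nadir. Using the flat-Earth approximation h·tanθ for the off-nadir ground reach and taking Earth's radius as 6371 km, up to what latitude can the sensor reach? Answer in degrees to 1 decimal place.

69.6°

Retrograde orbit: the ground track reaches ±(180° − i) = ±(180 − 111.0) = ±69.0°.
Sensor half-swath on the ground ≈ 438·tan(9.2°) = 71 km = 0.64° of latitude.
Maximum observable latitude ≈ 69.0 + 0.64 = 69.6°.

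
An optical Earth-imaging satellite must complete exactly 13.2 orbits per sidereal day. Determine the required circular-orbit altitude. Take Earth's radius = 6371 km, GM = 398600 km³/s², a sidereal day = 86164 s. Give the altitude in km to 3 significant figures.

1180 km

Required period T = 86164 / 13.2 = 6527.6 s.
From T = 2π√(a³/μ): a = (μ T²/4π²)^(1/3) = (398600 × 6527.6² / 4π²)^(1/3) = 7549 km.
Altitude h = a − R = 7549 − 6371 = 1178 km.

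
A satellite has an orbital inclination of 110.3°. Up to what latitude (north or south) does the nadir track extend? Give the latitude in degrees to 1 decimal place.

Retrograde orbit: the ground track reaches ±(180° − i) = ±(180 − 110.3) = ±69.7°.

69.7°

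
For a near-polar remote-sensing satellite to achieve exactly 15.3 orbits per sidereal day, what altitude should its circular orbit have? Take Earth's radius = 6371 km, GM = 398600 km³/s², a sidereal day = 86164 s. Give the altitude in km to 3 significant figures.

470 km

Required period T = 86164 / 15.3 = 5631.6 s.
From T = 2π√(a³/μ): a = (μ T²/4π²)^(1/3) = (398600 × 5631.6² / 4π²)^(1/3) = 6841 km.
Altitude h = a − R = 6841 − 6371 = 470 km.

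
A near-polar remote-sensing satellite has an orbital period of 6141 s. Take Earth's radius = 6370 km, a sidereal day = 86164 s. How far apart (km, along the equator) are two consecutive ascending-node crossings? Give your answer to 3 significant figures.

2850 km

During one orbit Earth rotates (6141.0 / 86164) × 360° = 25.66°.
At the equator that is 25.66° × (2π·6370/360) km/° = 25.66 × 111.2 = 2853 km.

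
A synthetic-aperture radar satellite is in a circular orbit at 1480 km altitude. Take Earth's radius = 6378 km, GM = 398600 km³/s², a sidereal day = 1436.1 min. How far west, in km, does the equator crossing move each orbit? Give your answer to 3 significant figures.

Semi-major axis a = 6378 + 1480 = 7858 km. Period T = 2π√(a³/μ) = 2π√(7858³/398600) = 6932.3 s = 115.54 min.
During one orbit Earth rotates (6932.3 / 86166) × 360° = 28.96°.
At the equator that is 28.96° × (2π·6378/360) km/° = 28.96 × 111.3 = 3224 km.

3220 km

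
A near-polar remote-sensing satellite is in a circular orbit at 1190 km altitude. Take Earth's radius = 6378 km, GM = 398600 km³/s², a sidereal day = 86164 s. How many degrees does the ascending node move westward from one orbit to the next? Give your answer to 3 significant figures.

Semi-major axis a = 6378 + 1190 = 7568 km. Period T = 2π√(a³/μ) = 2π√(7568³/398600) = 6552.1 s = 109.20 min.
During one orbit Earth rotates (6552.1 / 86164) × 360° = 27.38°.

27.4°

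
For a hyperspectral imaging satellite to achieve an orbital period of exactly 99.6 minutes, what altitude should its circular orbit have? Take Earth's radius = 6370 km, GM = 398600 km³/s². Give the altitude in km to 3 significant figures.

T = 99.6 min = 5976.0 s.
From T = 2π√(a³/μ): a = (μ T²/4π²)^(1/3) = (398600 × 5976.0² / 4π²)^(1/3) = 7118 km.
Altitude h = a − R = 7118 − 6370 = 748 km.

748 km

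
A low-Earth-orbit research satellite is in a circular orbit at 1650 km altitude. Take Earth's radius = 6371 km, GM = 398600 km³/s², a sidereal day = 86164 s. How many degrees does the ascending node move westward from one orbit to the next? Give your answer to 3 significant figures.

29.9°

Semi-major axis a = 6371 + 1650 = 8021 km. Period T = 2π√(a³/μ) = 2π√(8021³/398600) = 7149.1 s = 119.15 min.
During one orbit Earth rotates (7149.1 / 86164) × 360° = 29.87°.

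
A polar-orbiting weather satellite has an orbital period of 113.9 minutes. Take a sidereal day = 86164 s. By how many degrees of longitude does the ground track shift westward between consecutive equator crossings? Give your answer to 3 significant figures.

T = 113.9 min = 6834.0 s.
During one orbit Earth rotates (6834.0 / 86164) × 360° = 28.55°.

28.6°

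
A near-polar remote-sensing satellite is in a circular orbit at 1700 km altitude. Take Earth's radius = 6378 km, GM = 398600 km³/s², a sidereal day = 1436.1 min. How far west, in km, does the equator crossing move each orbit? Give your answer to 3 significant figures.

3360 km

Semi-major axis a = 6378 + 1700 = 8078 km. Period T = 2π√(a³/μ) = 2π√(8078³/398600) = 7225.5 s = 120.42 min.
During one orbit Earth rotates (7225.5 / 86166) × 360° = 30.19°.
At the equator that is 30.19° × (2π·6378/360) km/° = 30.19 × 111.3 = 3360 km.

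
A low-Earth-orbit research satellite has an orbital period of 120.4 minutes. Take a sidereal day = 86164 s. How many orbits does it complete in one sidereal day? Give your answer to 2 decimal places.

11.93

T = 120.4 min = 7224.0 s.
Orbits per sidereal day = 86164 / 7224.0 = 11.927.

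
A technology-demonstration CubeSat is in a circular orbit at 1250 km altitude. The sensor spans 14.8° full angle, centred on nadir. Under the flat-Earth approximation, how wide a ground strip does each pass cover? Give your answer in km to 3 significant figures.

Half-angle = 14.8°/2 = 7.4°.
Swath width ≈ 2h·tan(θ/2) = 2 × 1250 × tan(7.4°) = 324.7 km.

325 km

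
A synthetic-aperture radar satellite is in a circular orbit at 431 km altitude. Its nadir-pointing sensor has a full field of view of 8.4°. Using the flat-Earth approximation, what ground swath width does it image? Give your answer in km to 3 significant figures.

Half-angle = 8.4°/2 = 4.2°.
Swath width ≈ 2h·tan(θ/2) = 2 × 431 × tan(4.2°) = 63.3 km.

63.3 km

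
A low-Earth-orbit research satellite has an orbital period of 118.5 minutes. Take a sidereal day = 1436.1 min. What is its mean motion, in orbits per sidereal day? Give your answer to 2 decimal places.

T = 118.5 min = 7110.0 s.
Orbits per sidereal day = 86166 / 7110.0 = 12.119.

12.12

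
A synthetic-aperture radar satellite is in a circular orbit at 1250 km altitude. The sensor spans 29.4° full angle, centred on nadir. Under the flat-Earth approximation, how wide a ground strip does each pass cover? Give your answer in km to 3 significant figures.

Half-angle = 29.4°/2 = 14.7°.
Swath width ≈ 2h·tan(θ/2) = 2 × 1250 × tan(14.7°) = 655.9 km.

656 km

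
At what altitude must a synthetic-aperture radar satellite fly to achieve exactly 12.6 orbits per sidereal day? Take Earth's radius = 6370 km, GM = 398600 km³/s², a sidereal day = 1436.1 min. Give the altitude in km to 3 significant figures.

1420 km

Required period T = 86166 / 12.6 = 6838.6 s.
From T = 2π√(a³/μ): a = (μ T²/4π²)^(1/3) = (398600 × 6838.6² / 4π²)^(1/3) = 7787 km.
Altitude h = a − R = 7787 − 6370 = 1417 km.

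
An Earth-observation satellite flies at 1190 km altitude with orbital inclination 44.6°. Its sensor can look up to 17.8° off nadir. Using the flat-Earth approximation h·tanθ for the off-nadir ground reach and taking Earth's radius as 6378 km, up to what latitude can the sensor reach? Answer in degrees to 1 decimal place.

48.0°

For a prograde orbit the ground track reaches latitude ±i = ±44.6°.
Sensor half-swath on the ground ≈ 1190·tan(17.8°) = 382 km = 3.43° of latitude.
Maximum observable latitude ≈ 44.6 + 3.43 = 48.0°.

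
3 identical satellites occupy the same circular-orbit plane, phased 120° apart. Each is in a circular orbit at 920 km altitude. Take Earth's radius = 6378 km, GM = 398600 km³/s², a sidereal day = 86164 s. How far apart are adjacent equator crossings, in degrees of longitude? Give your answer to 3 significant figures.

Semi-major axis a = 6378 + 920 = 7298 km. Period T = 2π√(a³/μ) = 2π√(7298³/398600) = 6204.6 s = 103.41 min.
Single-satellite node shift = (6204.6/86164) × 360° = 25.92°.
With 3 satellites evenly phased, successive equator crossings are 25.92/3 = 8.641° apart.

8.64°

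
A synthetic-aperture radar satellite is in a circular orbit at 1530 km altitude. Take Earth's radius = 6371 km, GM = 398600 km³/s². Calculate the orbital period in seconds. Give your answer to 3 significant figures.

Semi-major axis a = 6371 + 1530 = 7901 km. Period T = 2π√(a³/μ) = 2π√(7901³/398600) = 6989.3 s = 116.49 min.

6990 seconds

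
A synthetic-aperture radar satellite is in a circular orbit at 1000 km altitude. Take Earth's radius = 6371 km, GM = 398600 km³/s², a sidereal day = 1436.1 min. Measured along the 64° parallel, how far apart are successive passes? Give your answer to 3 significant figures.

1280 km

Semi-major axis a = 6371 + 1000 = 7371 km. Period T = 2π√(a³/μ) = 2π√(7371³/398600) = 6298.0 s = 104.97 min.
Node shift per orbit = (6298.0/86166) × 360° = 26.31°.
Equatorial spacing = 26.31 × 111.2 km/° = 2926 km.
At 64° latitude, spacing = 2926 × cos(64°) = 1283 km.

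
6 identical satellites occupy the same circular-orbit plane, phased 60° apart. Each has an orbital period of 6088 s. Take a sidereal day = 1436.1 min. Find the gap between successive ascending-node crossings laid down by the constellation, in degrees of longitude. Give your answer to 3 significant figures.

4.24°

Single-satellite node shift = (6088.0/86166) × 360° = 25.44°.
With 6 satellites evenly phased, successive equator crossings are 25.44/6 = 4.239° apart.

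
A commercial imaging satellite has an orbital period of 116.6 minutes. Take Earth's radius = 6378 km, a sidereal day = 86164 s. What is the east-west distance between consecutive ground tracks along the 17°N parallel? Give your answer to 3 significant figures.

T = 116.6 min = 6996.0 s.
Node shift per orbit = (6996.0/86164) × 360° = 29.23°.
Equatorial spacing = 29.23 × 111.3 km/° = 3254 km.
At 17° latitude, spacing = 3254 × cos(17°) = 3112 km.

3110 km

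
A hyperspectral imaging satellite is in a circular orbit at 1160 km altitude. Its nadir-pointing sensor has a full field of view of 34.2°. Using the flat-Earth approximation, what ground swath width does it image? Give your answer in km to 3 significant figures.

714 km

Half-angle = 34.2°/2 = 17.1°.
Swath width ≈ 2h·tan(θ/2) = 2 × 1160 × tan(17.1°) = 713.7 km.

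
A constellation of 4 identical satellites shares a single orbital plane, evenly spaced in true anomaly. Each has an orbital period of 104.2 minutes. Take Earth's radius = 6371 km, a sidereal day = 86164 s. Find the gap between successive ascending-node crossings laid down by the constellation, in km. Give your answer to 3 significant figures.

726 km

T = 104.2 min = 6252.0 s.
Single-satellite node shift = (6252.0/86164) × 360° = 26.12°.
With 4 satellites evenly phased, successive equator crossings are 26.12/4 = 6.530° apart.
That is 6.530 × 111.2 = 726 km at the equator.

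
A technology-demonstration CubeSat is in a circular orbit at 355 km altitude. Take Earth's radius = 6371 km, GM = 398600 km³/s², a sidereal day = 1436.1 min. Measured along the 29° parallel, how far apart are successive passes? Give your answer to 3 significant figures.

2230 km

Semi-major axis a = 6371 + 355 = 6726 km. Period T = 2π√(a³/μ) = 2π√(6726³/398600) = 5489.7 s = 91.49 min.
Node shift per orbit = (5489.7/86166) × 360° = 22.94°.
Equatorial spacing = 22.94 × 111.2 km/° = 2550 km.
At 29° latitude, spacing = 2550 × cos(29°) = 2231 km.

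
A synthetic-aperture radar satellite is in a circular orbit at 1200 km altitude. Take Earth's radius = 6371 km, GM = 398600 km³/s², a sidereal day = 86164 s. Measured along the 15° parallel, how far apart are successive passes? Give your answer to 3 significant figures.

Semi-major axis a = 6371 + 1200 = 7571 km. Period T = 2π√(a³/μ) = 2π√(7571³/398600) = 6556.0 s = 109.27 min.
Node shift per orbit = (6556.0/86164) × 360° = 27.39°.
Equatorial spacing = 27.39 × 111.2 km/° = 3046 km.
At 15° latitude, spacing = 3046 × cos(15°) = 2942 km.

2940 km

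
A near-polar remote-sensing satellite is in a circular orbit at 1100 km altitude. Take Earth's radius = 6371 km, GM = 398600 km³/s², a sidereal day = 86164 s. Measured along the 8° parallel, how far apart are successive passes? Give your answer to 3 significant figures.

Semi-major axis a = 6371 + 1100 = 7471 km. Period T = 2π√(a³/μ) = 2π√(7471³/398600) = 6426.6 s = 107.11 min.
Node shift per orbit = (6426.6/86164) × 360° = 26.85°.
Equatorial spacing = 26.85 × 111.2 km/° = 2986 km.
At 8° latitude, spacing = 2986 × cos(8°) = 2957 km.

2960 km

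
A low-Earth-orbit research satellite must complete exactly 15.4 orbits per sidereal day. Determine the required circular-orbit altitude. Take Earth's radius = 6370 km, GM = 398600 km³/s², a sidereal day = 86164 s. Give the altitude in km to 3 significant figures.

Required period T = 86164 / 15.4 = 5595.1 s.
From T = 2π√(a³/μ): a = (μ T²/4π²)^(1/3) = (398600 × 5595.1² / 4π²)^(1/3) = 6812 km.
Altitude h = a − R = 6812 − 6370 = 442 km.

442 km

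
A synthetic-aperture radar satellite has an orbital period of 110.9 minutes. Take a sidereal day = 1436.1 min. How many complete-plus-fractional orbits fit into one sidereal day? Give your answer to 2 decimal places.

T = 110.9 min = 6654.0 s.
Orbits per sidereal day = 86166 / 6654.0 = 12.950.

12.95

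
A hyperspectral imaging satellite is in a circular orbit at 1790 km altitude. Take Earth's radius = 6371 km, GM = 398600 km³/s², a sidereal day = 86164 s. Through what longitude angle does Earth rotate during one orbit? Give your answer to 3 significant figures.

Semi-major axis a = 6371 + 1790 = 8161 km. Period T = 2π√(a³/μ) = 2π√(8161³/398600) = 7337.1 s = 122.29 min.
During one orbit Earth rotates (7337.1 / 86164) × 360° = 30.66°.

30.7°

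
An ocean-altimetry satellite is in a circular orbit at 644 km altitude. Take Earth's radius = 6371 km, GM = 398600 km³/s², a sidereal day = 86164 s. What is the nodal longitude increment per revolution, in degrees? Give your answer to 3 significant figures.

Semi-major axis a = 6371 + 644 = 7015 km. Period T = 2π√(a³/μ) = 2π√(7015³/398600) = 5847.3 s = 97.45 min.
During one orbit Earth rotates (5847.3 / 86164) × 360° = 24.43°.

24.4°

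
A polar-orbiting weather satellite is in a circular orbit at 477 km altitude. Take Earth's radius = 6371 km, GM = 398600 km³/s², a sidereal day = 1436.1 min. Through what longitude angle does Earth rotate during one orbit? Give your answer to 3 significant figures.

23.6°

Semi-major axis a = 6371 + 477 = 6848 km. Period T = 2π√(a³/μ) = 2π√(6848³/398600) = 5639.7 s = 94.00 min.
During one orbit Earth rotates (5639.7 / 86166) × 360° = 23.56°.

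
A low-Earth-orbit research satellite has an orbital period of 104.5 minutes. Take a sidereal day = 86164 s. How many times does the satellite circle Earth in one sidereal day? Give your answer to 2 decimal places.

13.74

T = 104.5 min = 6270.0 s.
Orbits per sidereal day = 86164 / 6270.0 = 13.742.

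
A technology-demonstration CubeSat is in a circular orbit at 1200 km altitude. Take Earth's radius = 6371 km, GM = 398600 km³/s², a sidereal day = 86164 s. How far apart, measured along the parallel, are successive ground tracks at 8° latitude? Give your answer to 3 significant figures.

Semi-major axis a = 6371 + 1200 = 7571 km. Period T = 2π√(a³/μ) = 2π√(7571³/398600) = 6556.0 s = 109.27 min.
Node shift per orbit = (6556.0/86164) × 360° = 27.39°.
Equatorial spacing = 27.39 × 111.2 km/° = 3046 km.
At 8° latitude, spacing = 3046 × cos(8°) = 3016 km.

3020 km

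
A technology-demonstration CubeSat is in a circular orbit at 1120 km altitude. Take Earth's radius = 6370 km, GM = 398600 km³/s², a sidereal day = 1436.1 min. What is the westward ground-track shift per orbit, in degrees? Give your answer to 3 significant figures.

Semi-major axis a = 6370 + 1120 = 7490 km. Period T = 2π√(a³/μ) = 2π√(7490³/398600) = 6451.1 s = 107.52 min.
During one orbit Earth rotates (6451.1 / 86166) × 360° = 26.95°.

27.0°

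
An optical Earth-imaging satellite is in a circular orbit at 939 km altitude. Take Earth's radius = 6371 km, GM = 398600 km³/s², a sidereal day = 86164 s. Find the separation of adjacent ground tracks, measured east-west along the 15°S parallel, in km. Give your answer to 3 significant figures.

2790 km

Semi-major axis a = 6371 + 939 = 7310 km. Period T = 2π√(a³/μ) = 2π√(7310³/398600) = 6220.0 s = 103.67 min.
Node shift per orbit = (6220.0/86164) × 360° = 25.99°.
Equatorial spacing = 25.99 × 111.2 km/° = 2890 km.
At 15° latitude, spacing = 2890 × cos(15°) = 2791 km.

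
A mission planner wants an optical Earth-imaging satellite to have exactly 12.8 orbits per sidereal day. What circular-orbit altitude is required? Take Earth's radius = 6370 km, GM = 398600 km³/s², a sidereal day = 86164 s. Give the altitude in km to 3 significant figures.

1340 km

Required period T = 86164 / 12.8 = 6731.6 s.
From T = 2π√(a³/μ): a = (μ T²/4π²)^(1/3) = (398600 × 6731.6² / 4π²)^(1/3) = 7706 km.
Altitude h = a − R = 7706 − 6370 = 1336 km.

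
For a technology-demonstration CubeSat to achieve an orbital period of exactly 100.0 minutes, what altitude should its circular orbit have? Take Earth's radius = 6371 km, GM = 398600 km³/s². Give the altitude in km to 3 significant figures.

T = 100.0 min = 6000.0 s.
From T = 2π√(a³/μ): a = (μ T²/4π²)^(1/3) = (398600 × 6000.0² / 4π²)^(1/3) = 7137 km.
Altitude h = a − R = 7137 − 6371 = 766 km.

766 km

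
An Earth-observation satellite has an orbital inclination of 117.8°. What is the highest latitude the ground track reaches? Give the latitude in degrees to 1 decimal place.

Retrograde orbit: the ground track reaches ±(180° − i) = ±(180 − 117.8) = ±62.2°.

62.2°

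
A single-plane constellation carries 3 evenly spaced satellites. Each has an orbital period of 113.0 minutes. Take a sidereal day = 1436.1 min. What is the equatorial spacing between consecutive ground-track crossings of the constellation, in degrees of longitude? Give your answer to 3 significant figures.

T = 113.0 min = 6780.0 s.
Single-satellite node shift = (6780.0/86166) × 360° = 28.33°.
With 3 satellites evenly phased, successive equator crossings are 28.33/3 = 9.442° apart.

9.44°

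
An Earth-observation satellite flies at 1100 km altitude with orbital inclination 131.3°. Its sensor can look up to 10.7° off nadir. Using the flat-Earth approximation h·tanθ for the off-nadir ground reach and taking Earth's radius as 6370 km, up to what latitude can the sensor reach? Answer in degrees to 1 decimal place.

Retrograde orbit: the ground track reaches ±(180° − i) = ±(180 − 131.3) = ±48.7°.
Sensor half-swath on the ground ≈ 1100·tan(10.7°) = 208 km = 1.87° of latitude.
Maximum observable latitude ≈ 48.7 + 1.87 = 50.6°.

50.6°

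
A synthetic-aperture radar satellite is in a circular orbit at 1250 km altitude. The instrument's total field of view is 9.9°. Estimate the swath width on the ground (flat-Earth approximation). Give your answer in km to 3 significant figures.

217 km

Half-angle = 9.9°/2 = 4.95°.
Swath width ≈ 2h·tan(θ/2) = 2 × 1250 × tan(4.95°) = 216.5 km.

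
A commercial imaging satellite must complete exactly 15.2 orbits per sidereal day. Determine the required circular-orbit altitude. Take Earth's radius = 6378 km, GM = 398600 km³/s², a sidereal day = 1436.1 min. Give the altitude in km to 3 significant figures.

494 km

Required period T = 86166 / 15.2 = 5668.8 s.
From T = 2π√(a³/μ): a = (μ T²/4π²)^(1/3) = (398600 × 5668.8² / 4π²)^(1/3) = 6872 km.
Altitude h = a − R = 6872 − 6378 = 494 km.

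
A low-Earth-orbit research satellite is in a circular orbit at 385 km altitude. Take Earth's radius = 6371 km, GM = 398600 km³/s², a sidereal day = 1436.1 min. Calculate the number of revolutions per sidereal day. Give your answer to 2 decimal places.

Semi-major axis a = 6371 + 385 = 6756 km. Period T = 2π√(a³/μ) = 2π√(6756³/398600) = 5526.4 s = 92.11 min.
Orbits per sidereal day = 86166 / 5526.4 = 15.592.

15.59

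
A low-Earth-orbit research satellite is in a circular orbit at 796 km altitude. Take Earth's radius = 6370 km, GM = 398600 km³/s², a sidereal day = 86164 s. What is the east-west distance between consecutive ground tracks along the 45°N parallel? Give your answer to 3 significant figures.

Semi-major axis a = 6370 + 796 = 7166 km. Period T = 2π√(a³/μ) = 2π√(7166³/398600) = 6037.1 s = 100.62 min.
Node shift per orbit = (6037.1/86164) × 360° = 25.22°.
Equatorial spacing = 25.22 × 111.2 km/° = 2804 km.
At 45° latitude, spacing = 2804 × cos(45°) = 1983 km.

1980 km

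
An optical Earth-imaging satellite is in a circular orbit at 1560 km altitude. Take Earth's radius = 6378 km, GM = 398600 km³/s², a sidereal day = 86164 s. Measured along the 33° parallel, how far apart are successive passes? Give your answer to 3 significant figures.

Semi-major axis a = 6378 + 1560 = 7938 km. Period T = 2π√(a³/μ) = 2π√(7938³/398600) = 7038.5 s = 117.31 min.
Node shift per orbit = (7038.5/86164) × 360° = 29.41°.
Equatorial spacing = 29.41 × 111.3 km/° = 3274 km.
At 33° latitude, spacing = 3274 × cos(33°) = 2745 km.

2750 km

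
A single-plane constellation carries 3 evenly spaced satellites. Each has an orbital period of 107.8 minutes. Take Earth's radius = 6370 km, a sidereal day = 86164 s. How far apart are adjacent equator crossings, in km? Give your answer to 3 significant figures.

1000 km

T = 107.8 min = 6468.0 s.
Single-satellite node shift = (6468.0/86164) × 360° = 27.02°.
With 3 satellites evenly phased, successive equator crossings are 27.02/3 = 9.008° apart.
That is 9.008 × 111.2 = 1001 km at the equator.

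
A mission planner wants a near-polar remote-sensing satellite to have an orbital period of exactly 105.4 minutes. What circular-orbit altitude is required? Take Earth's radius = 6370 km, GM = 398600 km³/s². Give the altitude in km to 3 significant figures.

T = 105.4 min = 6324.0 s.
From T = 2π√(a³/μ): a = (μ T²/4π²)^(1/3) = (398600 × 6324.0² / 4π²)^(1/3) = 7391 km.
Altitude h = a − R = 7391 − 6370 = 1021 km.

1020 km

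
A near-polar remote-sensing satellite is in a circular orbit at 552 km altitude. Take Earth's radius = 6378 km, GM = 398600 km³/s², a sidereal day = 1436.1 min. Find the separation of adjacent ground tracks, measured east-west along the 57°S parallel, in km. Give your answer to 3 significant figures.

Semi-major axis a = 6378 + 552 = 6930 km. Period T = 2π√(a³/μ) = 2π√(6930³/398600) = 5741.3 s = 95.69 min.
Node shift per orbit = (5741.3/86166) × 360° = 23.99°.
Equatorial spacing = 23.99 × 111.3 km/° = 2670 km.
At 57° latitude, spacing = 2670 × cos(57°) = 1454 km.

1450 km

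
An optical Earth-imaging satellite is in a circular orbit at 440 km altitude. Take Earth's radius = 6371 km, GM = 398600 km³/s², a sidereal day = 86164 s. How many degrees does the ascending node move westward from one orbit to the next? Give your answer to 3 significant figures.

Semi-major axis a = 6371 + 440 = 6811 km. Period T = 2π√(a³/μ) = 2π√(6811³/398600) = 5594.1 s = 93.23 min.
During one orbit Earth rotates (5594.1 / 86164) × 360° = 23.37°.

23.4°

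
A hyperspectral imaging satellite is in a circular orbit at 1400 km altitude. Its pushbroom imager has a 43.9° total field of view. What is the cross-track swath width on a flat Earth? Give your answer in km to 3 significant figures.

1130 km

Half-angle = 43.9°/2 = 21.95°.
Swath width ≈ 2h·tan(θ/2) = 2 × 1400 × tan(21.95°) = 1128.4 km.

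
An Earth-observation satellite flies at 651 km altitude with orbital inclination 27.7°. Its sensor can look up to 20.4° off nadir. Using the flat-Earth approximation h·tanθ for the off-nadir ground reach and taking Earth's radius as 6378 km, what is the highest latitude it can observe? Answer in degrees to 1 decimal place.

29.9°

For a prograde orbit the ground track reaches latitude ±i = ±27.7°.
Sensor half-swath on the ground ≈ 651·tan(20.4°) = 242 km = 2.17° of latitude.
Maximum observable latitude ≈ 27.7 + 2.17 = 29.9°.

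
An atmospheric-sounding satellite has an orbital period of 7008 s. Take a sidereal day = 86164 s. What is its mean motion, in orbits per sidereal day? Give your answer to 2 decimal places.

Orbits per sidereal day = 86164 / 7008.0 = 12.295.

12.30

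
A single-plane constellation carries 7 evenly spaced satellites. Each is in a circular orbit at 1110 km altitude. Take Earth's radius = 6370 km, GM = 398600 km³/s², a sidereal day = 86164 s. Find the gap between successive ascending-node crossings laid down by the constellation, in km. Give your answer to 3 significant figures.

427 km

Semi-major axis a = 6370 + 1110 = 7480 km. Period T = 2π√(a³/μ) = 2π√(7480³/398600) = 6438.2 s = 107.30 min.
Single-satellite node shift = (6438.2/86164) × 360° = 26.90°.
With 7 satellites evenly phased, successive equator crossings are 26.90/7 = 3.843° apart.
That is 3.843 × 111.2 = 427 km at the equator.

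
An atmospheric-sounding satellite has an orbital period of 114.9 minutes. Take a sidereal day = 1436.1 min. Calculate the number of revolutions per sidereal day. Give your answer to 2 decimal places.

T = 114.9 min = 6894.0 s.
Orbits per sidereal day = 86166 / 6894.0 = 12.499.

12.50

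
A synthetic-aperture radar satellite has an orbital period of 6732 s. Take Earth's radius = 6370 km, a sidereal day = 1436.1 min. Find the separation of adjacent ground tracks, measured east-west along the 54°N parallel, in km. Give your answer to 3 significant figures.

Node shift per orbit = (6732.0/86166) × 360° = 28.13°.
Equatorial spacing = 28.13 × 111.2 km/° = 3127 km.
At 54° latitude, spacing = 3127 × cos(54°) = 1838 km.

1840 km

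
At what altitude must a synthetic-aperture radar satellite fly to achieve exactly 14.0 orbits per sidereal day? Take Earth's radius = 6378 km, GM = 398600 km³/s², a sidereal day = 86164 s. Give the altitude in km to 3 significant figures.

881 km

Required period T = 86164 / 14.0 = 6154.6 s.
From T = 2π√(a³/μ): a = (μ T²/4π²)^(1/3) = (398600 × 6154.6² / 4π²)^(1/3) = 7259 km.
Altitude h = a − R = 7259 − 6378 = 881 km.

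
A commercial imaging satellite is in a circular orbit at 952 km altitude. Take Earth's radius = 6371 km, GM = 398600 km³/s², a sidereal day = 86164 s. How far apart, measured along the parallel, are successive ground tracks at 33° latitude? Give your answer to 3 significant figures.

Semi-major axis a = 6371 + 952 = 7323 km. Period T = 2π√(a³/μ) = 2π√(7323³/398600) = 6236.6 s = 103.94 min.
Node shift per orbit = (6236.6/86164) × 360° = 26.06°.
Equatorial spacing = 26.06 × 111.2 km/° = 2897 km.
At 33° latitude, spacing = 2897 × cos(33°) = 2430 km.

2430 km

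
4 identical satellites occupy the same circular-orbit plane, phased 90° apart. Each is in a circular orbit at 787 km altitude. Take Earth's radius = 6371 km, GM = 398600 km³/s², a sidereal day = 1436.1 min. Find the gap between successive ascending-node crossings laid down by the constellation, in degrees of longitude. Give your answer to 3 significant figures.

Semi-major axis a = 6371 + 787 = 7158 km. Period T = 2π√(a³/μ) = 2π√(7158³/398600) = 6027.0 s = 100.45 min.
Single-satellite node shift = (6027.0/86166) × 360° = 25.18°.
With 4 satellites evenly phased, successive equator crossings are 25.18/4 = 6.295° apart.

6.30°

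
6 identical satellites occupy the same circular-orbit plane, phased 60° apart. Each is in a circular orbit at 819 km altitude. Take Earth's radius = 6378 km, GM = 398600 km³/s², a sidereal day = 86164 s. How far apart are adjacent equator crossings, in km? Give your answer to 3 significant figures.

471 km

Semi-major axis a = 6378 + 819 = 7197 km. Period T = 2π√(a³/μ) = 2π√(7197³/398600) = 6076.3 s = 101.27 min.
Single-satellite node shift = (6076.3/86164) × 360° = 25.39°.
With 6 satellites evenly phased, successive equator crossings are 25.39/6 = 4.231° apart.
That is 4.231 × 111.3 = 471 km at the equator.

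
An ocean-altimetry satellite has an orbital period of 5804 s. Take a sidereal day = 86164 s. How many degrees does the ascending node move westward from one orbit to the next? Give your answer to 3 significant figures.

During one orbit Earth rotates (5804.0 / 86164) × 360° = 24.25°.

24.2°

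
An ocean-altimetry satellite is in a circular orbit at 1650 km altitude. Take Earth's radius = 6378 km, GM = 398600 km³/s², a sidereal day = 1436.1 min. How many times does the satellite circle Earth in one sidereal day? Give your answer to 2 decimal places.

12.04

Semi-major axis a = 6378 + 1650 = 8028 km. Period T = 2π√(a³/μ) = 2π√(8028³/398600) = 7158.5 s = 119.31 min.
Orbits per sidereal day = 86166 / 7158.5 = 12.037.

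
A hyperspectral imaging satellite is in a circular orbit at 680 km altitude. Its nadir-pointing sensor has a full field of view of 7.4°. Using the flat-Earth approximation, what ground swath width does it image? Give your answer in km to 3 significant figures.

87.9 km

Half-angle = 7.4°/2 = 3.7°.
Swath width ≈ 2h·tan(θ/2) = 2 × 680 × tan(3.7°) = 87.9 km.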